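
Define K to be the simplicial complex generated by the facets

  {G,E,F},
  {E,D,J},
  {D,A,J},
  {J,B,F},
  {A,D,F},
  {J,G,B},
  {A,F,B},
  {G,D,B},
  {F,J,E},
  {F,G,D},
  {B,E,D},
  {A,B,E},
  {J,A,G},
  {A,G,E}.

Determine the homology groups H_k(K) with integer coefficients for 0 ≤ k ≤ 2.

H_0 = Z,  H_1 = Z^2,  H_2 = Z.

We work with the vertex ordering A < B < D < E < F < G < J. The simplices of K, each written with vertices in increasing order, are:

  0-simplices (7): A, B, D, E, F, G, J
  1-simplices (21): AB, AD, AE, AF, AG, AJ, BD, BE, BF, BG, BJ, DE, DF, DG, DJ, EF, EG, EJ, FG, FJ, GJ
  2-simplices (14): ABE, ABF, ADF, ADJ, AEG, AGJ, BDE, BDG, BFJ, BGJ, DEJ, DFG, EFG, EFJ

Hence C_0 ≅ Z^7, C_1 ≅ Z^21, C_2 ≅ Z^14.

∂_1: C_1 → C_0 maps an edge to its endpoints' difference, ∂[p,q] = q − p. For instance
  ∂AE = E − A.
This gives a 7×21 integer matrix of rank 6; reducing to Smith normal form yields diagonal entries (1,1,1,1,1,1).

The boundary map ∂_2: C_2 → C_1 maps a triangle to the signed sum of its edges. For instance
  ∂EFG = FG − EG + EF,
  ∂DFG = FG − DG + DF.
As a 21×14 matrix over Z this has rank 13, with invariant factors (1,1,1,1,1,1,1,1,1,1,1,1,1).

From H_k ≅ ker(∂_k) / im(∂_{k+1}) we obtain:

  H_0: rank C_0 − rank ∂_1 = 7 − 6 = 1, and the invariant factors of ∂_1 are all 1, so H_0 ≅ Z.
  H_1: rank ker ∂_1 − rank ∂_2 = (21 − 6) − 13 = 2, and the invariant factors of ∂_2 are all 1, so H_1 ≅ Z^2.
  H_2: rank ker ∂_2 − rank ∂_3 = (14 − 13) − 0 = 1, and there is no ∂_3, so H_2 ≅ Z.

(K is a triangulation of the torus T^2.)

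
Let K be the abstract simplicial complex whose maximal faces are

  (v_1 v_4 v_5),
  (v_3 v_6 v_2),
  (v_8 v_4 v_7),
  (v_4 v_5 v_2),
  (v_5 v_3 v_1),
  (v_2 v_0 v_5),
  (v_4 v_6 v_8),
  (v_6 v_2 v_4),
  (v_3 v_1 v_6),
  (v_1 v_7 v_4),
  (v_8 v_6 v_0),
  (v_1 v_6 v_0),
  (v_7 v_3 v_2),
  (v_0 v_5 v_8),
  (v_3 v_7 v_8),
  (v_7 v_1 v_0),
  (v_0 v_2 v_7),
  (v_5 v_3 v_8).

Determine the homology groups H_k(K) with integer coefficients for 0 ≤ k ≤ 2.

H_0 ≅ Z,  H_1 ≅ Z^2,  H_2 ≅ Z.

Order the vertices as v_0 < v_1 < v_2 < v_3 < v_4 < v_5 < v_6 < v_7 < v_8. Listing each simplex with vertices in this order, K has dimension 2 with simplices:

  0-simplices (9): [v_0], [v_1], [v_2], [v_3], [v_4], [v_5], [v_6], [v_7], [v_8]
  1-simplices (27): (27 of them)
  2-simplices (18): (18 of them)

giving chain groups C_0 ≅ Z^9, C_1 ≅ Z^27, C_2 ≅ Z^18.

∂_1: C_1 → C_0 maps an edge to its endpoints' difference, ∂[p,q] = q − p. For instance
  ∂[v_5,v_8] = [v_8] − [v_5].
The 9×27 boundary matrix has rank 8 and Smith normal form diag(1,1,1,1,1,1,1,1).

The boundary map ∂_2: C_2 → C_1 maps a triangle to the signed sum of its edges. For instance
  ∂[v_4,v_6,v_8] = [v_6,v_8] − [v_4,v_8] + [v_4,v_6],
  ∂[v_3,v_5,v_8] = [v_5,v_8] − [v_3,v_8] + [v_3,v_5].
As a 27×18 matrix over Z this has rank 17, with invariant factors (1,1,1,1,1,1,1,1,1,1,1,1,1,1,1,1,1).

From H_k ≅ ker(∂_k) / im(∂_{k+1}) we obtain:

  H_0: rank C_0 − rank ∂_1 = 9 − 8 = 1, and the invariant factors of ∂_1 are all 1, so H_0 = Z.
  H_1: rank ker ∂_1 − rank ∂_2 = (27 − 8) − 17 = 2, and the invariant factors of ∂_2 are all 1, so H_1 = Z^2.
  H_2: rank ker ∂_2 − rank ∂_3 = (18 − 17) − 0 = 1, and there is no ∂_3, so H_2 = Z.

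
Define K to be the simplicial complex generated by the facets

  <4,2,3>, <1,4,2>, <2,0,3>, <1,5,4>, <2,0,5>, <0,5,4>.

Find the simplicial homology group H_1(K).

Fix the vertex order 0 < 1 < 2 < 3 < 4 < 5 and write every simplex with vertices in increasing order. Then dim K = 2 and the simplices of K are:

  0-simplices (6): [0], [1], [2], [3], [4], [5]
  1-simplices (12): [0,2], [0,3], [0,4], [0,5], [1,2], [1,4], [1,5], [2,3], [2,4], [2,5], [3,4], [4,5]
  2-simplices (6): [0,2,3], [0,2,5], [0,4,5], [1,2,4], [1,4,5], [2,3,4]

Hence C_0 ≅ Z^6, C_1 ≅ Z^12, C_2 ≅ Z^6.

The boundary map ∂_1: C_1 → C_0 sends each edge [p,q] (with p < q) to q − p.
This gives a 6×12 integer matrix of rank 5; reducing to Smith normal form yields diagonal entries (1,1,1,1,1).

Boundary ∂_2: C_2 → C_1 maps a triangle to the signed sum of its edges. For instance
  ∂[1,4,5] = [4,5] − [1,5] + [1,4],
  ∂[0,4,5] = [4,5] − [0,5] + [0,4].
The 12×6 boundary matrix has rank 6 and Smith normal form diag(1,1,1,1,1,1).

Reading off H_k = ker ∂_k / im ∂_{k+1}:

  H_1: rank ker ∂_1 − rank ∂_2 = (12 − 5) − 6 = 1, and the invariant factors of ∂_2 are all 1, so H_1 ≅ Z.

(K is a triangulation of the cylinder S^1 x I.)

H_1 ≅ Z.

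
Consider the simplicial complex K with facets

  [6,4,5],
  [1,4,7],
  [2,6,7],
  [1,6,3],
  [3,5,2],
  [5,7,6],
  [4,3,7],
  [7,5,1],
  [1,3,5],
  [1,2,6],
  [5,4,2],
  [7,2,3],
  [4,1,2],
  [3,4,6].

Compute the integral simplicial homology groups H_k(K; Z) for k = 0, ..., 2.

H_0 ≅ Z,  H_1 ≅ Z^2,  H_2 ≅ Z.

We work with the vertex ordering 1 < 2 < 3 < 4 < 5 < 6 < 7. The simplices of K, each written with vertices in increasing order, are:

  0-simplices (7): [1], [2], [3], [4], [5], [6], [7]
  1-simplices (21): [1,2], [1,3], [1,4], [1,5], [1,6], [1,7], [2,3], [2,4], [2,5], [2,6], [2,7], [3,4], [3,5], [3,6], [3,7], [4,5], [4,6], [4,7], [5,6], [5,7], [6,7]
  2-simplices (14): [1,2,4], [1,2,6], [1,3,5], [1,3,6], [1,4,7], [1,5,7], [2,3,5], [2,3,7], [2,4,5], [2,6,7], [3,4,6], [3,4,7], [4,5,6], [5,6,7]

giving chain groups C_0 ≅ Z^7, C_1 ≅ Z^21, C_2 ≅ Z^14.

The boundary map ∂_1: C_1 → C_0 is given by ∂[p,q] = [q] − [p].
The resulting 7×21 matrix has rank 6, and its Smith normal form has invariant factors (1,1,1,1,1,1).

∂_2: C_2 → C_1 sends each 2-simplex [p,q,r] to [q,r] − [p,r] + [p,q]. For instance
  ∂[4,5,6] = [5,6] − [4,6] + [4,5],
  ∂[5,6,7] = [6,7] − [5,7] + [5,6].
The 21×14 boundary matrix has rank 13 and Smith normal form diag(1,1,1,1,1,1,1,1,1,1,1,1,1).

Reading off H_k = ker ∂_k / im ∂_{k+1}:

  H_0: rank C_0 − rank ∂_1 = 7 − 6 = 1, and the invariant factors of ∂_1 are all 1, so H_0 = Z.
  H_1: rank ker ∂_1 − rank ∂_2 = (21 − 6) − 13 = 2, and the invariant factors of ∂_2 are all 1, so H_1 = Z^2.
  H_2: rank ker ∂_2 − rank ∂_3 = (14 − 13) − 0 = 1, and there is no ∂_3, so H_2 = Z.

(K is a triangulation of the torus T^2.)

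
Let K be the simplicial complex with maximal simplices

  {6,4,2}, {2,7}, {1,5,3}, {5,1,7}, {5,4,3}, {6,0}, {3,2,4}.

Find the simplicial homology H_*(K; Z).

We work with the vertex ordering 0 < 1 < 2 < 3 < 4 < 5 < 6 < 7. The simplices of K, each written with vertices in increasing order, are:

  0-simplices (8): [0], [1], [2], [3], [4], [5], [6], [7]
  1-simplices (13): [0,6], [1,3], [1,5], [1,7], [2,3], [2,4], [2,6], [2,7], [3,4], [3,5], [4,5], [4,6], [5,7]
  2-simplices (5): [1,3,5], [1,5,7], [2,3,4], [2,4,6], [3,4,5]

giving chain groups C_0 ≅ Z^8, C_1 ≅ Z^13, C_2 ≅ Z^5.

Boundary ∂_1: C_1 → C_0 is given by ∂[p,q] = [q] − [p]. For instance
  ∂[1,7] = [7] − [1].
This gives a 8×13 integer matrix of rank 7; reducing to Smith normal form yields diagonal entries (1,1,1,1,1,1,1).

The boundary map ∂_2: C_2 → C_1 sends each 2-simplex [p,q,r] to [q,r] − [p,r] + [p,q]. For instance
  ∂[2,4,6] = [4,6] − [2,6] + [2,4],
  ∂[3,4,5] = [4,5] − [3,5] + [3,4].
This gives a 13×5 integer matrix of rank 5; reducing to Smith normal form yields diagonal entries (1,1,1,1,1).

Now H_k = ker ∂_k / im ∂_{k+1}, so:

  H_0: rank C_0 − rank ∂_1 = 8 − 7 = 1, and the invariant factors of ∂_1 are all 1, so H_0 ≅ Z.
  H_1: rank ker ∂_1 − rank ∂_2 = (13 − 7) − 5 = 1, and the invariant factors of ∂_2 are all 1, so H_1 ≅ Z.
  H_2: rank ker ∂_2 − rank ∂_3 = (5 − 5) − 0 = 0, and there is no ∂_3, so H_2 ≅ 0.

H_0 = Z,  H_1 = Z,  H_2 = 0.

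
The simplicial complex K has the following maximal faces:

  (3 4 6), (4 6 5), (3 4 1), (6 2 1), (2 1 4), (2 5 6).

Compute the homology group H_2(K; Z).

H_2 = 0.

Take the total order 1 < 2 < 3 < 4 < 5 < 6 on the vertex set. Then K (dimension 2) consists of the simplices:

  0-simplices (6): [1], [2], [3], [4], [5], [6]
  1-simplices (12): [1,2], [1,3], [1,4], [1,6], [2,4], [2,5], [2,6], [3,4], [3,6], [4,5], [4,6], [5,6]
  2-simplices (6): [1,2,4], [1,2,6], [1,3,4], [2,5,6], [3,4,6], [4,5,6]

Hence C_0 ≅ Z^6, C_1 ≅ Z^12, C_2 ≅ Z^6.

Boundary ∂_1: C_1 → C_0 sends each edge [p,q] (with p < q) to q − p. For instance
  ∂[2,5] = [5] − [2].
The resulting 6×12 matrix has rank 5, and its Smith normal form has invariant factors (1,1,1,1,1).

Boundary ∂_2: C_2 → C_1 sends each 2-simplex [p,q,r] to [q,r] − [p,r] + [p,q]. For instance
  ∂[4,5,6] = [5,6] − [4,6] + [4,5],
  ∂[2,5,6] = [5,6] − [2,6] + [2,5].
This gives a 12×6 integer matrix of rank 6; reducing to Smith normal form yields diagonal entries (1,1,1,1,1,1).

From H_k ≅ ker(∂_k) / im(∂_{k+1}) we obtain:

  H_2: rank ker ∂_2 − rank ∂_3 = (6 − 6) − 0 = 0, and there is no ∂_3, so H_2 = 0.

(K is a triangulation of the cylinder S^1 x I.)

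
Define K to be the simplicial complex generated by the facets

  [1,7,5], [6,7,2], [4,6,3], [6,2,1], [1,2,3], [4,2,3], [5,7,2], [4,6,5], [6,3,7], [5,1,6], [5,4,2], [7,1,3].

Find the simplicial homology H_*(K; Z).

H_0 ≅ Z,  H_1 ≅ Z/2,  H_2 = 0.

Take the total order 1 < 2 < 3 < 4 < 5 < 6 < 7 on the vertex set. Then K (dimension 2) consists of the simplices:

  0-simplices (7): [1], [2], [3], [4], [5], [6], [7]
  1-simplices (18): [1,2], [1,3], [1,5], [1,6], [1,7], [2,3], [2,4], [2,5], [2,6], [2,7], [3,4], [3,6], [3,7], [4,5], [4,6], [5,6], [5,7], [6,7]
  2-simplices (12): [1,2,3], [1,2,6], [1,3,7], [1,5,6], [1,5,7], [2,3,4], [2,4,5], [2,5,7], [2,6,7], [3,4,6], [3,6,7], [4,5,6]

Hence C_0 ≅ Z^7, C_1 ≅ Z^18, C_2 ≅ Z^12.

Boundary ∂_1: C_1 → C_0 is given by ∂[p,q] = [q] − [p]. For instance
  ∂[2,4] = [4] − [2].
As a 7×18 matrix over Z this has rank 6, with invariant factors (1,1,1,1,1,1).

Boundary ∂_2: C_2 → C_1 maps a triangle to the signed sum of its edges. For instance
  ∂[1,5,6] = [5,6] − [1,6] + [1,5],
  ∂[2,5,7] = [5,7] − [2,7] + [2,5].
As a 18×12 matrix over Z this has rank 12, with invariant factors (1,1,1,1,1,1,1,1,1,1,1,2).

Now H_k = ker ∂_k / im ∂_{k+1}, so:

  H_0: rank C_0 − rank ∂_1 = 7 − 6 = 1, and the invariant factors of ∂_1 are all 1, so H_0 = Z.
  H_1: rank ker ∂_1 − rank ∂_2 = (18 − 6) − 12 = 0, and ∂_2 has invariant factor 2 > 1, so H_1 = Z/2.
  H_2: rank ker ∂_2 − rank ∂_3 = (12 − 12) − 0 = 0, and there is no ∂_3, so H_2 = 0.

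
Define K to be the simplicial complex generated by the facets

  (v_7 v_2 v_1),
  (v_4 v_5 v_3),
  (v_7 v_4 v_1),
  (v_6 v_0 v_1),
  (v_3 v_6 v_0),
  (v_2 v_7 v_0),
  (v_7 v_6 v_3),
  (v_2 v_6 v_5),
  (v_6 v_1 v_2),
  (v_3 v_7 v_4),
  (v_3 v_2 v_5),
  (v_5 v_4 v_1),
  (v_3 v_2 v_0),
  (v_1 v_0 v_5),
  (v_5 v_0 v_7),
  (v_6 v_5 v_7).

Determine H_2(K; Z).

H_2 ≅ Z.

Order the vertices as v_0 < v_1 < v_2 < v_3 < v_4 < v_5 < v_6 < v_7. Listing each simplex with vertices in this order, K has dimension 2 with simplices:

  0-simplices (8): [v_0], [v_1], [v_2], [v_3], [v_4], [v_5], [v_6], [v_7]
  1-simplices (24): (24 of them)
  2-simplices (16): (16 of them)

Hence C_0 ≅ Z^8, C_1 ≅ Z^24, C_2 ≅ Z^16.

Boundary ∂_1: C_1 → C_0 maps an edge to its endpoints' difference, ∂[p,q] = q − p. For instance
  ∂[v_1,v_2] = [v_2] − [v_1].
This gives a 8×24 integer matrix of rank 7; reducing to Smith normal form yields diagonal entries (1,1,1,1,1,1,1).

The boundary map ∂_2: C_2 → C_1 sends each 2-simplex [p,q,r] to [q,r] − [p,r] + [p,q]. For instance
  ∂[v_0,v_3,v_6] = [v_3,v_6] − [v_0,v_6] + [v_0,v_3],
  ∂[v_2,v_5,v_6] = [v_5,v_6] − [v_2,v_6] + [v_2,v_5].
This gives a 24×16 integer matrix of rank 15; reducing to Smith normal form yields diagonal entries (1,1,1,1,1,1,1,1,1,1,1,1,1,1,1).

Computing H_k = (kernel of ∂_k) / (image of ∂_{k+1}):

  H_2: rank ker ∂_2 − rank ∂_3 = (16 − 15) − 0 = 1, and there is no ∂_3, so H_2 ≅ Z.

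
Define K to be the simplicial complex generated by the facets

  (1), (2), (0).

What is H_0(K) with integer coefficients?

K has 3 vertices.
rank ∂_0 = 0, rank ∂_1 = 0 ⇒ b_0 = 3 − 0 − 0 = 3. So H_0 = Z^3.

H_0 = Z^3.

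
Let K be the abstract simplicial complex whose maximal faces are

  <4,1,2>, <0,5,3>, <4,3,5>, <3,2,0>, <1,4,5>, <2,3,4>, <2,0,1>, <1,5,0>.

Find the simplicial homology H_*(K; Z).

Order the vertices as 0 < 1 < 2 < 3 < 4 < 5. Listing each simplex with vertices in this order, K has dimension 2 with simplices:

  0-simplices (6): [0], [1], [2], [3], [4], [5]
  1-simplices (12): [0,1], [0,2], [0,3], [0,5], [1,2], [1,4], [1,5], [2,3], [2,4], [3,4], [3,5], [4,5]
  2-simplices (8): [0,1,2], [0,1,5], [0,2,3], [0,3,5], [1,2,4], [1,4,5], [2,3,4], [3,4,5]

so the chain groups are C_0 ≅ Z^6, C_1 ≅ Z^12, C_2 ≅ Z^8.

Boundary ∂_1: C_1 → C_0 maps an edge to its endpoints' difference, ∂[p,q] = q − p.
This gives a 6×12 integer matrix of rank 5; reducing to Smith normal form yields diagonal entries (1,1,1,1,1).

The boundary map ∂_2: C_2 → C_1 sends each 2-simplex [p,q,r] to [q,r] − [p,r] + [p,q]. For instance
  ∂[0,2,3] = [2,3] − [0,3] + [0,2],
  ∂[1,2,4] = [2,4] − [1,4] + [1,2].
As a 12×8 matrix over Z this has rank 7, with invariant factors (1,1,1,1,1,1,1).

Computing H_k = (kernel of ∂_k) / (image of ∂_{k+1}):

  H_0: rank C_0 − rank ∂_1 = 6 − 5 = 1, and the invariant factors of ∂_1 are all 1, so H_0 ≅ Z.
  H_1: rank ker ∂_1 − rank ∂_2 = (12 − 5) − 7 = 0, and the invariant factors of ∂_2 are all 1, so H_1 ≅ 0.
  H_2: rank ker ∂_2 − rank ∂_3 = (8 − 7) − 0 = 1, and there is no ∂_3, so H_2 ≅ Z.

As a check, the Euler characteristic is 6 − 12 + 8 = 2, which agrees with 1 − 0 + 1 = 2.

H_0 ≅ Z,  H_1 = 0,  H_2 ≅ Z.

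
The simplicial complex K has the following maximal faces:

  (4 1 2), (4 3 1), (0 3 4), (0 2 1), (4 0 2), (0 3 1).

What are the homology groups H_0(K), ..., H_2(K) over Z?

H_0 = Z,  H_1 = 0,  H_2 = Z.

Fix the vertex order 0 < 1 < 2 < 3 < 4 and write every simplex with vertices in increasing order. Then dim K = 2 and the simplices of K are:

  0-simplices (5): [0], [1], [2], [3], [4]
  1-simplices (9): [0,1], [0,2], [0,3], [0,4], [1,2], [1,3], [1,4], [2,4], [3,4]
  2-simplices (6): [0,1,2], [0,1,3], [0,2,4], [0,3,4], [1,2,4], [1,3,4]

giving chain groups C_0 ≅ Z^5, C_1 ≅ Z^9, C_2 ≅ Z^6.

Boundary ∂_1: C_1 → C_0 maps an edge to its endpoints' difference, ∂[p,q] = q − p.
The 5×9 boundary matrix has rank 4 and Smith normal form diag(1,1,1,1).

Boundary ∂_2: C_2 → C_1 acts by ∂[p,q,r] = [q,r] − [p,r] + [p,q]. For instance
  ∂[1,2,4] = [2,4] − [1,4] + [1,2],
  ∂[0,1,3] = [1,3] − [0,3] + [0,1].
The resulting 9×6 matrix has rank 5, and its Smith normal form has invariant factors (1,1,1,1,1).

Reading off H_k = ker ∂_k / im ∂_{k+1}:

  H_0: rank C_0 − rank ∂_1 = 5 − 4 = 1, and the invariant factors of ∂_1 are all 1, so H_0 = Z.
  H_1: rank ker ∂_1 − rank ∂_2 = (9 − 4) − 5 = 0, and the invariant factors of ∂_2 are all 1, so H_1 = 0.
  H_2: rank ker ∂_2 − rank ∂_3 = (6 − 5) − 0 = 1, and there is no ∂_3, so H_2 = Z.

As a check, the Euler characteristic is 5 − 9 + 6 = 2, which agrees with 1 − 0 + 1 = 2.
(K is a triangulation of the 2-sphere S^2.)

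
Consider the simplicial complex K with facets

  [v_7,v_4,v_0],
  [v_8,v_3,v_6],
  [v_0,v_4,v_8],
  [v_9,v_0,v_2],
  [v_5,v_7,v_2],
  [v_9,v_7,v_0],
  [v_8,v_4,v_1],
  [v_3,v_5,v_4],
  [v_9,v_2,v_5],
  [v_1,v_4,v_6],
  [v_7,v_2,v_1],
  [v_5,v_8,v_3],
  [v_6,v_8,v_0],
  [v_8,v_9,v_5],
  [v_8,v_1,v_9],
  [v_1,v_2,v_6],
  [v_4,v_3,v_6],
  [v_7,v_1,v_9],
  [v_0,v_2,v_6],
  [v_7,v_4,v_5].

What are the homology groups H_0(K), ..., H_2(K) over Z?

Take the total order v_0 < v_1 < v_2 < v_3 < v_4 < v_5 < v_6 < v_7 < v_8 < v_9 on the vertex set. Then K (dimension 2) consists of the simplices:

  0-simplices (10): [v_0], [v_1], [v_2], [v_3], [v_4], [v_5], [v_6], [v_7], [v_8], [v_9]
  1-simplices (30): (30 of them)
  2-simplices (20): (20 of them)

so the chain groups are C_0 ≅ Z^10, C_1 ≅ Z^30, C_2 ≅ Z^20.

∂_1: C_1 → C_0 maps an edge to its endpoints' difference, ∂[p,q] = q − p.
As a 10×30 matrix over Z this has rank 9, with invariant factors (1,1,1,1,1,1,1,1,1).

The boundary map ∂_2: C_2 → C_1 maps a triangle to the signed sum of its edges. For instance
  ∂[v_0,v_7,v_9] = [v_7,v_9] − [v_0,v_9] + [v_0,v_7],
  ∂[v_3,v_4,v_5] = [v_4,v_5] − [v_3,v_5] + [v_3,v_4].
The resulting 30×20 matrix has rank 20, and its Smith normal form has invariant factors (1,1,1,1,1,1,1,1,1,1,1,1,1,1,1,1,1,1,1,2).

Now H_k = ker ∂_k / im ∂_{k+1}, so:

  H_0: rank C_0 − rank ∂_1 = 10 − 9 = 1, and the invariant factors of ∂_1 are all 1, so H_0 ≅ Z.
  H_1: rank ker ∂_1 − rank ∂_2 = (30 − 9) − 20 = 1, and ∂_2 has invariant factor 2 > 1, so H_1 ≅ Z ⊕ Z/2.
  H_2: rank ker ∂_2 − rank ∂_3 = (20 − 20) − 0 = 0, and there is no ∂_3, so H_2 ≅ 0.

H_0 ≅ Z,  H_1 ≅ Z ⊕ Z/2,  H_2 = 0.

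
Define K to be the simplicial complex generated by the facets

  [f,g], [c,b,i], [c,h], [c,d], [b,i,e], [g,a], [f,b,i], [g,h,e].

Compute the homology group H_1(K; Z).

Take the total order a < b < c < d < e < f < g < h < i on the vertex set. Then K (dimension 2) consists of the simplices:

  0-simplices (9): a, b, c, d, e, f, g, h, i
  1-simplices (14): ag, bc, be, bf, bi, cd, ch, ci, eg, eh, ei, fg, fi, gh
  2-simplices (4): bci, bei, bfi, egh

Hence C_0 ≅ Z^9, C_1 ≅ Z^14, C_2 ≅ Z^4.

The boundary map ∂_1: C_1 → C_0 is given by ∂[p,q] = [q] − [p]. For instance
  ∂ei = i − e.
As a 9×14 matrix over Z this has rank 8, with invariant factors (1,1,1,1,1,1,1,1).

∂_2: C_2 → C_1 sends each 2-simplex [p,q,r] to [q,r] − [p,r] + [p,q]. For instance
  ∂egh = gh − eh + eg,
  ∂bei = ei − bi + be.
The 14×4 boundary matrix has rank 4 and Smith normal form diag(1,1,1,1).

From H_k ≅ ker(∂_k) / im(∂_{k+1}) we obtain:

  H_1: rank ker ∂_1 − rank ∂_2 = (14 − 8) − 4 = 2, and the invariant factors of ∂_2 are all 1, so H_1 ≅ Z^2.

H_1 = Z^2.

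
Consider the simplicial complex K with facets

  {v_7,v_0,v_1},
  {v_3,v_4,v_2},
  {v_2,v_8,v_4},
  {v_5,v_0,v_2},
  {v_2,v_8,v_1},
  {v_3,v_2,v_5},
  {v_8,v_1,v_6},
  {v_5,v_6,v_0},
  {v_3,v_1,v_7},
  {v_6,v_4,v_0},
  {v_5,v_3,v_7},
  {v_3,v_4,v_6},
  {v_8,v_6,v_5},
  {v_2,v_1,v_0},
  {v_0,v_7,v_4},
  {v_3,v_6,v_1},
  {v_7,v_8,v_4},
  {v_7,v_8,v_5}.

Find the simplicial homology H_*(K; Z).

Fix the vertex order v_0 < v_1 < v_2 < v_3 < v_4 < v_5 < v_6 < v_7 < v_8 and write every simplex with vertices in increasing order. Then dim K = 2 and the simplices of K are:

  0-simplices (9): [v_0], [v_1], [v_2], [v_3], [v_4], [v_5], [v_6], [v_7], [v_8]
  1-simplices (27): (27 of them)
  2-simplices (18): (18 of them)

giving chain groups C_0 ≅ Z^9, C_1 ≅ Z^27, C_2 ≅ Z^18.

The boundary map ∂_1: C_1 → C_0 sends each edge [p,q] (with p < q) to q − p. For instance
  ∂[v_4,v_7] = [v_7] − [v_4].
The 9×27 boundary matrix has rank 8 and Smith normal form diag(1,1,1,1,1,1,1,1).

∂_2: C_2 → C_1 sends each 2-simplex [p,q,r] to [q,r] − [p,r] + [p,q]. For instance
  ∂[v_2,v_4,v_8] = [v_4,v_8] − [v_2,v_8] + [v_2,v_4],
  ∂[v_2,v_3,v_4] = [v_3,v_4] − [v_2,v_4] + [v_2,v_3].
The 27×18 boundary matrix has rank 17 and Smith normal form diag(1,1,1,1,1,1,1,1,1,1,1,1,1,1,1,1,1).

Now H_k = ker ∂_k / im ∂_{k+1}, so:

  H_0: rank C_0 − rank ∂_1 = 9 − 8 = 1, and the invariant factors of ∂_1 are all 1, so H_0 = Z.
  H_1: rank ker ∂_1 − rank ∂_2 = (27 − 8) − 17 = 2, and the invariant factors of ∂_2 are all 1, so H_1 = Z^2.
  H_2: rank ker ∂_2 − rank ∂_3 = (18 − 17) − 0 = 1, and there is no ∂_3, so H_2 = Z.

H_0 ≅ Z,  H_1 ≅ Z^2,  H_2 ≅ Z.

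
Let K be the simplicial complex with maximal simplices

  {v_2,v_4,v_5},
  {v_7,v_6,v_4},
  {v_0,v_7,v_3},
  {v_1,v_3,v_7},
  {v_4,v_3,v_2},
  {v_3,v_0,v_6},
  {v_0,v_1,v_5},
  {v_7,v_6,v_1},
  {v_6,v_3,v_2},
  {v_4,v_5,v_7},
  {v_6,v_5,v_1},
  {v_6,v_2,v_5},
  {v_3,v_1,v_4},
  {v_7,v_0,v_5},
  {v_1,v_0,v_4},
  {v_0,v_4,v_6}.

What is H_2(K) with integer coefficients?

Order the vertices as v_0 < v_1 < v_2 < v_3 < v_4 < v_5 < v_6 < v_7. Listing each simplex with vertices in this order, K has dimension 2 with simplices:

  0-simplices (8): [v_0], [v_1], [v_2], [v_3], [v_4], [v_5], [v_6], [v_7]
  1-simplices (24): (24 of them)
  2-simplices (16): (16 of them)

Hence C_0 ≅ Z^8, C_1 ≅ Z^24, C_2 ≅ Z^16.

∂_1: C_1 → C_0 sends each edge [p,q] (with p < q) to q − p.
As a 8×24 matrix over Z this has rank 7, with invariant factors (1,1,1,1,1,1,1).

∂_2: C_2 → C_1 sends each 2-simplex [p,q,r] to [q,r] − [p,r] + [p,q]. For instance
  ∂[v_1,v_6,v_7] = [v_6,v_7] − [v_1,v_7] + [v_1,v_6],
  ∂[v_0,v_3,v_7] = [v_3,v_7] − [v_0,v_7] + [v_0,v_3].
This gives a 24×16 integer matrix of rank 15; reducing to Smith normal form yields diagonal entries (1,1,1,1,1,1,1,1,1,1,1,1,1,1,1).

Computing H_k = (kernel of ∂_k) / (image of ∂_{k+1}):

  H_2: rank ker ∂_2 − rank ∂_3 = (16 − 15) − 0 = 1, and there is no ∂_3, so H_2 ≅ Z.

H_2 = Z.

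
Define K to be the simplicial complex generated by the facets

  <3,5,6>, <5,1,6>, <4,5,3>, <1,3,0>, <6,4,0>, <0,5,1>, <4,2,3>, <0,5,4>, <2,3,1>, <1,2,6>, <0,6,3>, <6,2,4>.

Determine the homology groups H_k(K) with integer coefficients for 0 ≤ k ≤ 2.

H_0 = Z,  H_1 = Z/2,  H_2 = 0.

We work with the vertex ordering 0 < 1 < 2 < 3 < 4 < 5 < 6. The simplices of K, each written with vertices in increasing order, are:

  0-simplices (7): [0], [1], [2], [3], [4], [5], [6]
  1-simplices (18): [0,1], [0,3], [0,4], [0,5], [0,6], [1,2], [1,3], [1,5], [1,6], [2,3], [2,4], [2,6], [3,4], [3,5], [3,6], [4,5], [4,6], [5,6]
  2-simplices (12): [0,1,3], [0,1,5], [0,3,6], [0,4,5], [0,4,6], [1,2,3], [1,2,6], [1,5,6], [2,3,4], [2,4,6], [3,4,5], [3,5,6]

Hence C_0 ≅ Z^7, C_1 ≅ Z^18, C_2 ≅ Z^12.

∂_1: C_1 → C_0 is given by ∂[p,q] = [q] − [p]. For instance
  ∂[2,3] = [3] − [2].
As a 7×18 matrix over Z this has rank 6, with invariant factors (1,1,1,1,1,1).

Boundary ∂_2: C_2 → C_1 sends each 2-simplex [p,q,r] to [q,r] − [p,r] + [p,q]. For instance
  ∂[3,5,6] = [5,6] − [3,6] + [3,5],
  ∂[3,4,5] = [4,5] − [3,5] + [3,4].
The 18×12 boundary matrix has rank 12 and Smith normal form diag(1,1,1,1,1,1,1,1,1,1,1,2).

Now H_k = ker ∂_k / im ∂_{k+1}, so:

  H_0: rank C_0 − rank ∂_1 = 7 − 6 = 1, and the invariant factors of ∂_1 are all 1, so H_0 = Z.
  H_1: rank ker ∂_1 − rank ∂_2 = (18 − 6) − 12 = 0, and ∂_2 has invariant factor 2 > 1, so H_1 = Z/2.
  H_2: rank ker ∂_2 − rank ∂_3 = (12 − 12) − 0 = 0, and there is no ∂_3, so H_2 = 0.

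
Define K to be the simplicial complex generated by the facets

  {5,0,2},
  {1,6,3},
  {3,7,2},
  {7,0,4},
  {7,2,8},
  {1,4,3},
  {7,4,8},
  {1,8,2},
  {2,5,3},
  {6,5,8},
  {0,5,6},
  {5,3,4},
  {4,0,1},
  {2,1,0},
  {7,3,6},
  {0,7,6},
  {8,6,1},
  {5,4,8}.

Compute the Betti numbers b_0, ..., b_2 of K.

We work with the vertex ordering 0 < 1 < 2 < 3 < 4 < 5 < 6 < 7 < 8. The simplices of K, each written with vertices in increasing order, are:

  0-simplices (9): [0], [1], [2], [3], [4], [5], [6], [7], [8]
  1-simplices (27): (27 of them)
  2-simplices (18): [0,1,2], [0,1,4], [0,2,5], [0,4,7], [0,5,6], [0,6,7], [1,2,8], [1,3,4], [1,3,6], [1,6,8], [2,3,5], [2,3,7], [2,7,8], [3,4,5], [3,6,7], [4,5,8], [4,7,8], [5,6,8]

giving chain groups C_0 ≅ Z^9, C_1 ≅ Z^27, C_2 ≅ Z^18.

Boundary ∂_1: C_1 → C_0 is given by ∂[p,q] = [q] − [p]. For instance
  ∂[6,8] = [8] − [6].
The resulting 9×27 matrix has rank 8, and its Smith normal form has invariant factors (1,1,1,1,1,1,1,1).

Boundary ∂_2: C_2 → C_1 sends each 2-simplex [p,q,r] to [q,r] − [p,r] + [p,q]. For instance
  ∂[3,4,5] = [4,5] − [3,5] + [3,4],
  ∂[1,3,4] = [3,4] − [1,4] + [1,3].
As a 27×18 matrix over Z this has rank 17, with invariant factors (1,1,1,1,1,1,1,1,1,1,1,1,1,1,1,1,1).

Reading off H_k = ker ∂_k / im ∂_{k+1}:

  H_0: rank C_0 − rank ∂_1 = 9 − 8 = 1, and the invariant factors of ∂_1 are all 1, so H_0 ≅ Z.
  H_1: rank ker ∂_1 − rank ∂_2 = (27 − 8) − 17 = 2, and the invariant factors of ∂_2 are all 1, so H_1 ≅ Z^2.
  H_2: rank ker ∂_2 − rank ∂_3 = (18 − 17) − 0 = 1, and there is no ∂_3, so H_2 ≅ Z.

As a check, the Euler characteristic is 9 − 27 + 18 = 0, which agrees with 1 − 2 + 1 = 0.

Hence the Betti numbers are b_0 = 1, b_1 = 2, b_2 = 1.

b_0 = 1, b_1 = 2, b_2 = 1.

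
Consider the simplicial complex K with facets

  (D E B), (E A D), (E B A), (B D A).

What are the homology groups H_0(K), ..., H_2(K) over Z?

H_0 ≅ Z,  H_1 = 0,  H_2 ≅ Z.

Take the total order A < B < D < E on the vertex set. Then K (dimension 2) consists of the simplices:

  0-simplices (4): A, B, D, E
  1-simplices (6): AB, AD, AE, BD, BE, DE
  2-simplices (4): ABD, ABE, ADE, BDE

giving chain groups C_0 ≅ Z^4, C_1 ≅ Z^6, C_2 ≅ Z^4.

Boundary ∂_1: C_1 → C_0 sends each edge [p,q] (with p < q) to q − p.
The resulting 4×6 matrix has rank 3, and its Smith normal form has invariant factors (1,1,1).

∂_2: C_2 → C_1 acts by ∂[p,q,r] = [q,r] − [p,r] + [p,q]. For instance
  ∂BDE = DE − BE + BD,
  ∂ADE = DE − AE + AD.
As a 6×4 matrix over Z this has rank 3, with invariant factors (1,1,1).

From H_k ≅ ker(∂_k) / im(∂_{k+1}) we obtain:

  H_0: rank C_0 − rank ∂_1 = 4 − 3 = 1, and the invariant factors of ∂_1 are all 1, so H_0 = Z.
  H_1: rank ker ∂_1 − rank ∂_2 = (6 − 3) − 3 = 0, and the invariant factors of ∂_2 are all 1, so H_1 = 0.
  H_2: rank ker ∂_2 − rank ∂_3 = (4 − 3) − 0 = 1, and there is no ∂_3, so H_2 = Z.

(K is a triangulation of the 2-sphere S^2.)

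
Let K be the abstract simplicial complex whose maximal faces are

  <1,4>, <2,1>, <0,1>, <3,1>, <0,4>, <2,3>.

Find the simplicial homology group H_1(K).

H_1 ≅ Z^2.

Fix the vertex order 0 < 1 < 2 < 3 < 4 and write every simplex with vertices in increasing order. Then dim K = 1 and the simplices of K are:

  0-simplices (5): [0], [1], [2], [3], [4]
  1-simplices (6): [0,1], [0,4], [1,2], [1,3], [1,4], [2,3]

Hence C_0 ≅ Z^5, C_1 ≅ Z^6.

The boundary map ∂_1: C_1 → C_0 maps an edge to its endpoints' difference, ∂[p,q] = q − p.
The resulting 5×6 matrix has rank 4, and its Smith normal form has invariant factors (1,1,1,1).

Computing H_k = (kernel of ∂_k) / (image of ∂_{k+1}):

  H_1: rank ker ∂_1 − rank ∂_2 = (6 − 4) − 0 = 2, and there is no ∂_2, so H_1 ≅ Z^2.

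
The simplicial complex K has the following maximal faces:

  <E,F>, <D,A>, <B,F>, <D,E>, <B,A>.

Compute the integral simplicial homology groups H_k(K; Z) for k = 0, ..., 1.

H_0 = Z,  H_1 = Z.

Fix the vertex order A < B < D < E < F and write every simplex with vertices in increasing order. Then dim K = 1 and the simplices of K are:

  0-simplices (5): A, B, D, E, F
  1-simplices (5): AB, AD, BF, DE, EF

so the chain groups are C_0 ≅ Z^5, C_1 ≅ Z^5.

The boundary map ∂_1: C_1 → C_0 maps an edge to its endpoints' difference, ∂[p,q] = q − p. For instance
  ∂AD = D − A.
This gives a 5×5 integer matrix of rank 4; reducing to Smith normal form yields diagonal entries (1,1,1,1).

Computing H_k = (kernel of ∂_k) / (image of ∂_{k+1}):

  H_0: rank C_0 − rank ∂_1 = 5 − 4 = 1, and the invariant factors of ∂_1 are all 1, so H_0 ≅ Z.
  H_1: rank ker ∂_1 − rank ∂_2 = (5 − 4) − 0 = 1, and there is no ∂_2, so H_1 ≅ Z.

As a check, the Euler characteristic is 5 − 5 = 0, which agrees with 1 − 1 = 0.
(K is a triangulation of the circle S^1.)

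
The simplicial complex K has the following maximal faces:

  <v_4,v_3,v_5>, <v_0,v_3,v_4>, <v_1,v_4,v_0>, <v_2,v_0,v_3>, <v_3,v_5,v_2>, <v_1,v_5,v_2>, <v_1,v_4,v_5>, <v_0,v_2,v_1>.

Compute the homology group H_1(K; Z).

Fix the vertex order v_0 < v_1 < v_2 < v_3 < v_4 < v_5 and write every simplex with vertices in increasing order. Then dim K = 2 and the simplices of K are:

  0-simplices (6): [v_0], [v_1], [v_2], [v_3], [v_4], [v_5]
  1-simplices (12): [v_0,v_1], [v_0,v_2], [v_0,v_3], [v_0,v_4], [v_1,v_2], [v_1,v_4], [v_1,v_5], [v_2,v_3], [v_2,v_5], [v_3,v_4], [v_3,v_5], [v_4,v_5]
  2-simplices (8): [v_0,v_1,v_2], [v_0,v_1,v_4], [v_0,v_2,v_3], [v_0,v_3,v_4], [v_1,v_2,v_5], [v_1,v_4,v_5], [v_2,v_3,v_5], [v_3,v_4,v_5]

Hence C_0 ≅ Z^6, C_1 ≅ Z^12, C_2 ≅ Z^8.

The boundary map ∂_1: C_1 → C_0 is given by ∂[p,q] = [q] − [p].
This gives a 6×12 integer matrix of rank 5; reducing to Smith normal form yields diagonal entries (1,1,1,1,1).

∂_2: C_2 → C_1 maps a triangle to the signed sum of its edges. For instance
  ∂[v_1,v_4,v_5] = [v_4,v_5] − [v_1,v_5] + [v_1,v_4],
  ∂[v_2,v_3,v_5] = [v_3,v_5] − [v_2,v_5] + [v_2,v_3].
This gives a 12×8 integer matrix of rank 7; reducing to Smith normal form yields diagonal entries (1,1,1,1,1,1,1).

From H_k ≅ ker(∂_k) / im(∂_{k+1}) we obtain:

  H_1: rank ker ∂_1 − rank ∂_2 = (12 − 5) − 7 = 0, and the invariant factors of ∂_2 are all 1, so H_1 = 0.

(K is a triangulation of the 2-sphere S^2.)

H_1 ≅ 0.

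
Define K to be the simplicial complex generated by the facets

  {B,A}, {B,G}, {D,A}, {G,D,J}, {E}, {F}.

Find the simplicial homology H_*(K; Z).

Fix the vertex order A < B < D < E < F < G < J and write every simplex with vertices in increasing order. Then dim K = 2 and the simplices of K are:

  0-simplices (7): A, B, D, E, F, G, J
  1-simplices (6): AB, AD, BG, DG, DJ, GJ
  2-simplices (1): DGJ

giving chain groups C_0 ≅ Z^7, C_1 ≅ Z^6, C_2 ≅ Z^1.

Boundary ∂_1: C_1 → C_0 is given by ∂[p,q] = [q] − [p]. For instance
  ∂GJ = J − G.
This gives a 7×6 integer matrix of rank 4; reducing to Smith normal form yields diagonal entries (1,1,1,1).

The boundary map ∂_2: C_2 → C_1 sends each 2-simplex [p,q,r] to [q,r] − [p,r] + [p,q]. For instance
  ∂DGJ = GJ − DJ + DG.
As a 6×1 matrix over Z this has rank 1, with invariant factors (1).

Computing H_k = (kernel of ∂_k) / (image of ∂_{k+1}):

  H_0: rank C_0 − rank ∂_1 = 7 − 4 = 3, and the invariant factors of ∂_1 are all 1, so H_0 = Z^3.
  H_1: rank ker ∂_1 − rank ∂_2 = (6 − 4) − 1 = 1, and the invariant factors of ∂_2 are all 1, so H_1 = Z.
  H_2: rank ker ∂_2 − rank ∂_3 = (1 − 1) − 0 = 0, and there is no ∂_3, so H_2 = 0.

H_0 ≅ Z^3,  H_1 ≅ Z,  H_2 = 0.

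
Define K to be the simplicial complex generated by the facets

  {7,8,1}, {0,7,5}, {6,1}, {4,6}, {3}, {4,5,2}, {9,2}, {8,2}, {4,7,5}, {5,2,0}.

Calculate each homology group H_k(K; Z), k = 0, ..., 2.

H_0 ≅ Z^2,  H_1 ≅ Z^2,  H_2 = 0.

Fix the vertex order 0 < 1 < 2 < 3 < 4 < 5 < 6 < 7 < 8 < 9 and write every simplex with vertices in increasing order. Then dim K = 2 and the simplices of K are:

  0-simplices (10): [0], [1], [2], [3], [4], [5], [6], [7], [8], [9]
  1-simplices (15): [0,2], [0,5], [0,7], [1,6], [1,7], [1,8], [2,4], [2,5], [2,8], [2,9], [4,5], [4,6], [4,7], [5,7], [7,8]
  2-simplices (5): [0,2,5], [0,5,7], [1,7,8], [2,4,5], [4,5,7]

Hence C_0 ≅ Z^10, C_1 ≅ Z^15, C_2 ≅ Z^5.

The boundary map ∂_1: C_1 → C_0 sends each edge [p,q] (with p < q) to q − p.
The resulting 10×15 matrix has rank 8, and its Smith normal form has invariant factors (1,1,1,1,1,1,1,1).

∂_2: C_2 → C_1 maps a triangle to the signed sum of its edges. For instance
  ∂[0,2,5] = [2,5] − [0,5] + [0,2],
  ∂[4,5,7] = [5,7] − [4,7] + [4,5].
As a 15×5 matrix over Z this has rank 5, with invariant factors (1,1,1,1,1).

Reading off H_k = ker ∂_k / im ∂_{k+1}:

  H_0: rank C_0 − rank ∂_1 = 10 − 8 = 2, and the invariant factors of ∂_1 are all 1, so H_0 = Z^2.
  H_1: rank ker ∂_1 − rank ∂_2 = (15 − 8) − 5 = 2, and the invariant factors of ∂_2 are all 1, so H_1 = Z^2.
  H_2: rank ker ∂_2 − rank ∂_3 = (5 − 5) − 0 = 0, and there is no ∂_3, so H_2 = 0.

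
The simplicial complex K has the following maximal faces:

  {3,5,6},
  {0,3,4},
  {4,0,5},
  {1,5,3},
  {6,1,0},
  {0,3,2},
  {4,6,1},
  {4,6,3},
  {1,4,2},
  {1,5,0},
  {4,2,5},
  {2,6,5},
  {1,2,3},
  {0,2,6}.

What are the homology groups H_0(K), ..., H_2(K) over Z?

H_0 ≅ Z,  H_1 ≅ Z^2,  H_2 ≅ Z.

Take the total order 0 < 1 < 2 < 3 < 4 < 5 < 6 on the vertex set. Then K (dimension 2) consists of the simplices:

  0-simplices (7): [0], [1], [2], [3], [4], [5], [6]
  1-simplices (21): [0,1], [0,2], [0,3], [0,4], [0,5], [0,6], [1,2], [1,3], [1,4], [1,5], [1,6], [2,3], [2,4], [2,5], [2,6], [3,4], [3,5], [3,6], [4,5], [4,6], [5,6]
  2-simplices (14): [0,1,5], [0,1,6], [0,2,3], [0,2,6], [0,3,4], [0,4,5], [1,2,3], [1,2,4], [1,3,5], [1,4,6], [2,4,5], [2,5,6], [3,4,6], [3,5,6]

so the chain groups are C_0 ≅ Z^7, C_1 ≅ Z^21, C_2 ≅ Z^14.

The boundary map ∂_1: C_1 → C_0 is given by ∂[p,q] = [q] − [p]. For instance
  ∂[2,3] = [3] − [2].
This gives a 7×21 integer matrix of rank 6; reducing to Smith normal form yields diagonal entries (1,1,1,1,1,1).

The boundary map ∂_2: C_2 → C_1 sends each 2-simplex [p,q,r] to [q,r] − [p,r] + [p,q]. For instance
  ∂[0,1,5] = [1,5] − [0,5] + [0,1],
  ∂[0,2,6] = [2,6] − [0,6] + [0,2].
The resulting 21×14 matrix has rank 13, and its Smith normal form has invariant factors (1,1,1,1,1,1,1,1,1,1,1,1,1).

Reading off H_k = ker ∂_k / im ∂_{k+1}:

  H_0: rank C_0 − rank ∂_1 = 7 − 6 = 1, and the invariant factors of ∂_1 are all 1, so H_0 = Z.
  H_1: rank ker ∂_1 − rank ∂_2 = (21 − 6) − 13 = 2, and the invariant factors of ∂_2 are all 1, so H_1 = Z^2.
  H_2: rank ker ∂_2 − rank ∂_3 = (14 − 13) − 0 = 1, and there is no ∂_3, so H_2 = Z.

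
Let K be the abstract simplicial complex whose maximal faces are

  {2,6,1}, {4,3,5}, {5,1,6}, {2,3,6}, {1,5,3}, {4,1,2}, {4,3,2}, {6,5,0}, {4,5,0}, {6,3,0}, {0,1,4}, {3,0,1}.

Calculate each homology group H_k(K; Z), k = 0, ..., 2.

Order the vertices as 0 < 1 < 2 < 3 < 4 < 5 < 6. Listing each simplex with vertices in this order, K has dimension 2 with simplices:

  0-simplices (7): [0], [1], [2], [3], [4], [5], [6]
  1-simplices (18): [0,1], [0,3], [0,4], [0,5], [0,6], [1,2], [1,3], [1,4], [1,5], [1,6], [2,3], [2,4], [2,6], [3,4], [3,5], [3,6], [4,5], [5,6]
  2-simplices (12): [0,1,3], [0,1,4], [0,3,6], [0,4,5], [0,5,6], [1,2,4], [1,2,6], [1,3,5], [1,5,6], [2,3,4], [2,3,6], [3,4,5]

so the chain groups are C_0 ≅ Z^7, C_1 ≅ Z^18, C_2 ≅ Z^12.

The boundary map ∂_1: C_1 → C_0 is given by ∂[p,q] = [q] − [p]. For instance
  ∂[3,6] = [6] − [3].
The 7×18 boundary matrix has rank 6 and Smith normal form diag(1,1,1,1,1,1).

Boundary ∂_2: C_2 → C_1 sends each 2-simplex [p,q,r] to [q,r] − [p,r] + [p,q]. For instance
  ∂[2,3,4] = [3,4] − [2,4] + [2,3],
  ∂[0,1,4] = [1,4] − [0,4] + [0,1].
As a 18×12 matrix over Z this has rank 12, with invariant factors (1,1,1,1,1,1,1,1,1,1,1,2).

From H_k ≅ ker(∂_k) / im(∂_{k+1}) we obtain:

  H_0: rank C_0 − rank ∂_1 = 7 − 6 = 1, and the invariant factors of ∂_1 are all 1, so H_0 ≅ Z.
  H_1: rank ker ∂_1 − rank ∂_2 = (18 − 6) − 12 = 0, and ∂_2 has invariant factor 2 > 1, so H_1 ≅ Z/2Z.
  H_2: rank ker ∂_2 − rank ∂_3 = (12 − 12) − 0 = 0, and there is no ∂_3, so H_2 ≅ 0.

H_0 ≅ Z,  H_1 ≅ Z/2Z,  H_2 = 0.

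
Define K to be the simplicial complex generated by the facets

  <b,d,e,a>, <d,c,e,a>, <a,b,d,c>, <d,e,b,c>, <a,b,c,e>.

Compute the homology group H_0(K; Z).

H_0 ≅ Z.

We work with the vertex ordering a < b < c < d < e. The simplices of K, each written with vertices in increasing order, are:

  0-simplices (5): a, b, c, d, e
  1-simplices (10): ab, ac, ad, ae, bc, bd, be, cd, ce, de
  2-simplices (10): abc, abd, abe, acd, ace, ade, bcd, bce, bde, cde
  3-simplices (5): abcd, abce, abde, acde, bcde

Hence C_0 ≅ Z^5, C_1 ≅ Z^10, C_2 ≅ Z^10, C_3 ≅ Z^5.

The boundary map ∂_1: C_1 → C_0 is given by ∂[p,q] = [q] − [p]. For instance
  ∂bd = d − b.
The resulting 5×10 matrix has rank 4, and its Smith normal form has invariant factors (1,1,1,1).

∂_2: C_2 → C_1 sends each 2-simplex [p,q,r] to [q,r] − [p,r] + [p,q]. For instance
  ∂bce = ce − be + bc,
  ∂abd = bd − ad + ab.
The resulting 10×10 matrix has rank 6, and its Smith normal form has invariant factors (1,1,1,1,1,1).

Boundary ∂_3: C_3 → C_2 sends each 3-simplex σ to the alternating sum Σ_i (−1)^i (σ with its i-th vertex removed). For instance
  ∂bcde = cde − bde + bce − bcd,
  ∂abde = bde − ade + abe − abd.
This gives a 10×5 integer matrix of rank 4; reducing to Smith normal form yields diagonal entries (1,1,1,1).

Reading off H_k = ker ∂_k / im ∂_{k+1}:

  H_0: rank C_0 − rank ∂_1 = 5 − 4 = 1, and the invariant factors of ∂_1 are all 1, so H_0 = Z.

(K is a triangulation of the 3-sphere S^3.)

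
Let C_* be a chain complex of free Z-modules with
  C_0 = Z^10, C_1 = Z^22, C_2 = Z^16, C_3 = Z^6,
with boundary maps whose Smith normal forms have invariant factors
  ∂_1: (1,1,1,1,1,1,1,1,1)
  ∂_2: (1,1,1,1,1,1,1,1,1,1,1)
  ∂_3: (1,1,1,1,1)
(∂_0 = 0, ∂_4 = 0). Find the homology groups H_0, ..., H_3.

H_0 = Z,  H_1 = Z^2,  H_2 = 0,  H_3 = Z.

H_0: b_0 = 10 − 0 − 9 = 1; torsion from ∂_1 factors > 1: none. So H_0 = Z.
H_1: b_1 = 22 − 9 − 11 = 2; torsion from ∂_2 factors > 1: none. So H_1 = Z^2.
H_2: b_2 = 16 − 11 − 5 = 0; torsion from ∂_3 factors > 1: none. So H_2 = 0.
H_3: b_3 = 6 − 5 − 0 = 1; torsion from ∂_4 factors > 1: none. So H_3 = Z.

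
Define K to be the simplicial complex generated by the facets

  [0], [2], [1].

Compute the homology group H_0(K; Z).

Order the vertices as 0 < 1 < 2. Listing each simplex with vertices in this order, K has dimension 0 with simplices:

  0-simplices (3): [0], [1], [2]

Hence C_0 ≅ Z^3.

Now H_k = ker ∂_k / im ∂_{k+1}, so:

  H_0: rank C_0 − rank ∂_1 = 3 − 0 = 3, and there is no ∂_1, so H_0 ≅ Z^3.

H_0 ≅ Z^3.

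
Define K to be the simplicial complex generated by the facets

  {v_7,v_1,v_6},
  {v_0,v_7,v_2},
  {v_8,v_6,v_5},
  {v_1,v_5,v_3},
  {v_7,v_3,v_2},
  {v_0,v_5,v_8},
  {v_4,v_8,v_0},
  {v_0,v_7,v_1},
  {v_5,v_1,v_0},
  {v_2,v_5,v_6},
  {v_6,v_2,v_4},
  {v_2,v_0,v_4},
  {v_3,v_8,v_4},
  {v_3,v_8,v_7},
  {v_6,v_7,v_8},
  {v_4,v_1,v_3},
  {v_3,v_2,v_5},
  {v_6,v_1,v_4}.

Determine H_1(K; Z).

H_1 = Z^2.

Order the vertices as v_0 < v_1 < v_2 < v_3 < v_4 < v_5 < v_6 < v_7 < v_8. Listing each simplex with vertices in this order, K has dimension 2 with simplices:

  0-simplices (9): [v_0], [v_1], [v_2], [v_3], [v_4], [v_5], [v_6], [v_7], [v_8]
  1-simplices (27): (27 of them)
  2-simplices (18): (18 of them)

giving chain groups C_0 ≅ Z^9, C_1 ≅ Z^27, C_2 ≅ Z^18.

∂_1: C_1 → C_0 sends each edge [p,q] (with p < q) to q − p.
The resulting 9×27 matrix has rank 8, and its Smith normal form has invariant factors (1,1,1,1,1,1,1,1).

Boundary ∂_2: C_2 → C_1 acts by ∂[p,q,r] = [q,r] − [p,r] + [p,q]. For instance
  ∂[v_1,v_3,v_5] = [v_3,v_5] − [v_1,v_5] + [v_1,v_3],
  ∂[v_1,v_4,v_6] = [v_4,v_6] − [v_1,v_6] + [v_1,v_4].
The resulting 27×18 matrix has rank 17, and its Smith normal form has invariant factors (1,1,1,1,1,1,1,1,1,1,1,1,1,1,1,1,1).

Reading off H_k = ker ∂_k / im ∂_{k+1}:

  H_1: rank ker ∂_1 − rank ∂_2 = (27 − 8) − 17 = 2, and the invariant factors of ∂_2 are all 1, so H_1 ≅ Z^2.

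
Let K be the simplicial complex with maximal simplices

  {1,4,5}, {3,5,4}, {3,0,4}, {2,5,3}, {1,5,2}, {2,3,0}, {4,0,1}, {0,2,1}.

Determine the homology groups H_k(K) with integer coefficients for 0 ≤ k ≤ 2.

Fix the vertex order 0 < 1 < 2 < 3 < 4 < 5 and write every simplex with vertices in increasing order. Then dim K = 2 and the simplices of K are:

  0-simplices (6): [0], [1], [2], [3], [4], [5]
  1-simplices (12): [0,1], [0,2], [0,3], [0,4], [1,2], [1,4], [1,5], [2,3], [2,5], [3,4], [3,5], [4,5]
  2-simplices (8): [0,1,2], [0,1,4], [0,2,3], [0,3,4], [1,2,5], [1,4,5], [2,3,5], [3,4,5]

so the chain groups are C_0 ≅ Z^6, C_1 ≅ Z^12, C_2 ≅ Z^8.

∂_1: C_1 → C_0 is given by ∂[p,q] = [q] − [p].
The resulting 6×12 matrix has rank 5, and its Smith normal form has invariant factors (1,1,1,1,1).

The boundary map ∂_2: C_2 → C_1 acts by ∂[p,q,r] = [q,r] − [p,r] + [p,q]. For instance
  ∂[0,1,2] = [1,2] − [0,2] + [0,1],
  ∂[0,3,4] = [3,4] − [0,4] + [0,3].
The resulting 12×8 matrix has rank 7, and its Smith normal form has invariant factors (1,1,1,1,1,1,1).

From H_k ≅ ker(∂_k) / im(∂_{k+1}) we obtain:

  H_0: rank C_0 − rank ∂_1 = 6 − 5 = 1, and the invariant factors of ∂_1 are all 1, so H_0 ≅ Z.
  H_1: rank ker ∂_1 − rank ∂_2 = (12 − 5) − 7 = 0, and the invariant factors of ∂_2 are all 1, so H_1 ≅ 0.
  H_2: rank ker ∂_2 − rank ∂_3 = (8 − 7) − 0 = 1, and there is no ∂_3, so H_2 ≅ Z.

H_0 ≅ Z,  H_1 = 0,  H_2 ≅ Z.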